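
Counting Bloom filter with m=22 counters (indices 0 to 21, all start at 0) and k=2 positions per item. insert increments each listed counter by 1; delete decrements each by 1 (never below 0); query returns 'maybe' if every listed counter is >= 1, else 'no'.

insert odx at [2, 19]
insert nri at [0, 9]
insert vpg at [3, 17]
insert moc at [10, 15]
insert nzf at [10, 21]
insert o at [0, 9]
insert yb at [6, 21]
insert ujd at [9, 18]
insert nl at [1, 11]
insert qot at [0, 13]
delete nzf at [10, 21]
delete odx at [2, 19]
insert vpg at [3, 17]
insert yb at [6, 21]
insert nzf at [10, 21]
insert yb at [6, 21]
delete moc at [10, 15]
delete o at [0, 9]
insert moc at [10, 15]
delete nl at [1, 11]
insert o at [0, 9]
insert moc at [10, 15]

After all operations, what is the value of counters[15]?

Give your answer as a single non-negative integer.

Answer: 2

Derivation:
Step 1: insert odx at [2, 19] -> counters=[0,0,1,0,0,0,0,0,0,0,0,0,0,0,0,0,0,0,0,1,0,0]
Step 2: insert nri at [0, 9] -> counters=[1,0,1,0,0,0,0,0,0,1,0,0,0,0,0,0,0,0,0,1,0,0]
Step 3: insert vpg at [3, 17] -> counters=[1,0,1,1,0,0,0,0,0,1,0,0,0,0,0,0,0,1,0,1,0,0]
Step 4: insert moc at [10, 15] -> counters=[1,0,1,1,0,0,0,0,0,1,1,0,0,0,0,1,0,1,0,1,0,0]
Step 5: insert nzf at [10, 21] -> counters=[1,0,1,1,0,0,0,0,0,1,2,0,0,0,0,1,0,1,0,1,0,1]
Step 6: insert o at [0, 9] -> counters=[2,0,1,1,0,0,0,0,0,2,2,0,0,0,0,1,0,1,0,1,0,1]
Step 7: insert yb at [6, 21] -> counters=[2,0,1,1,0,0,1,0,0,2,2,0,0,0,0,1,0,1,0,1,0,2]
Step 8: insert ujd at [9, 18] -> counters=[2,0,1,1,0,0,1,0,0,3,2,0,0,0,0,1,0,1,1,1,0,2]
Step 9: insert nl at [1, 11] -> counters=[2,1,1,1,0,0,1,0,0,3,2,1,0,0,0,1,0,1,1,1,0,2]
Step 10: insert qot at [0, 13] -> counters=[3,1,1,1,0,0,1,0,0,3,2,1,0,1,0,1,0,1,1,1,0,2]
Step 11: delete nzf at [10, 21] -> counters=[3,1,1,1,0,0,1,0,0,3,1,1,0,1,0,1,0,1,1,1,0,1]
Step 12: delete odx at [2, 19] -> counters=[3,1,0,1,0,0,1,0,0,3,1,1,0,1,0,1,0,1,1,0,0,1]
Step 13: insert vpg at [3, 17] -> counters=[3,1,0,2,0,0,1,0,0,3,1,1,0,1,0,1,0,2,1,0,0,1]
Step 14: insert yb at [6, 21] -> counters=[3,1,0,2,0,0,2,0,0,3,1,1,0,1,0,1,0,2,1,0,0,2]
Step 15: insert nzf at [10, 21] -> counters=[3,1,0,2,0,0,2,0,0,3,2,1,0,1,0,1,0,2,1,0,0,3]
Step 16: insert yb at [6, 21] -> counters=[3,1,0,2,0,0,3,0,0,3,2,1,0,1,0,1,0,2,1,0,0,4]
Step 17: delete moc at [10, 15] -> counters=[3,1,0,2,0,0,3,0,0,3,1,1,0,1,0,0,0,2,1,0,0,4]
Step 18: delete o at [0, 9] -> counters=[2,1,0,2,0,0,3,0,0,2,1,1,0,1,0,0,0,2,1,0,0,4]
Step 19: insert moc at [10, 15] -> counters=[2,1,0,2,0,0,3,0,0,2,2,1,0,1,0,1,0,2,1,0,0,4]
Step 20: delete nl at [1, 11] -> counters=[2,0,0,2,0,0,3,0,0,2,2,0,0,1,0,1,0,2,1,0,0,4]
Step 21: insert o at [0, 9] -> counters=[3,0,0,2,0,0,3,0,0,3,2,0,0,1,0,1,0,2,1,0,0,4]
Step 22: insert moc at [10, 15] -> counters=[3,0,0,2,0,0,3,0,0,3,3,0,0,1,0,2,0,2,1,0,0,4]
Final counters=[3,0,0,2,0,0,3,0,0,3,3,0,0,1,0,2,0,2,1,0,0,4] -> counters[15]=2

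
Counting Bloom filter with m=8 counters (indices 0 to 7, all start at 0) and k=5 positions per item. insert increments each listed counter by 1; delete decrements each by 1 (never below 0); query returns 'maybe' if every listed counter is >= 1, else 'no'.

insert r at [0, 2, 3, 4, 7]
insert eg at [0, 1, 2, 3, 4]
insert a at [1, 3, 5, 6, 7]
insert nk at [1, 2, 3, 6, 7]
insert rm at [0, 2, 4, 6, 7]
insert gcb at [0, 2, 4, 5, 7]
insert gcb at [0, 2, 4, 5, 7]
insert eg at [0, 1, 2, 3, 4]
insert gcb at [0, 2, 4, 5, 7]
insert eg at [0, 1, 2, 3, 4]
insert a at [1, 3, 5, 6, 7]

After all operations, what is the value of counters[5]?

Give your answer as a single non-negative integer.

Step 1: insert r at [0, 2, 3, 4, 7] -> counters=[1,0,1,1,1,0,0,1]
Step 2: insert eg at [0, 1, 2, 3, 4] -> counters=[2,1,2,2,2,0,0,1]
Step 3: insert a at [1, 3, 5, 6, 7] -> counters=[2,2,2,3,2,1,1,2]
Step 4: insert nk at [1, 2, 3, 6, 7] -> counters=[2,3,3,4,2,1,2,3]
Step 5: insert rm at [0, 2, 4, 6, 7] -> counters=[3,3,4,4,3,1,3,4]
Step 6: insert gcb at [0, 2, 4, 5, 7] -> counters=[4,3,5,4,4,2,3,5]
Step 7: insert gcb at [0, 2, 4, 5, 7] -> counters=[5,3,6,4,5,3,3,6]
Step 8: insert eg at [0, 1, 2, 3, 4] -> counters=[6,4,7,5,6,3,3,6]
Step 9: insert gcb at [0, 2, 4, 5, 7] -> counters=[7,4,8,5,7,4,3,7]
Step 10: insert eg at [0, 1, 2, 3, 4] -> counters=[8,5,9,6,8,4,3,7]
Step 11: insert a at [1, 3, 5, 6, 7] -> counters=[8,6,9,7,8,5,4,8]
Final counters=[8,6,9,7,8,5,4,8] -> counters[5]=5

Answer: 5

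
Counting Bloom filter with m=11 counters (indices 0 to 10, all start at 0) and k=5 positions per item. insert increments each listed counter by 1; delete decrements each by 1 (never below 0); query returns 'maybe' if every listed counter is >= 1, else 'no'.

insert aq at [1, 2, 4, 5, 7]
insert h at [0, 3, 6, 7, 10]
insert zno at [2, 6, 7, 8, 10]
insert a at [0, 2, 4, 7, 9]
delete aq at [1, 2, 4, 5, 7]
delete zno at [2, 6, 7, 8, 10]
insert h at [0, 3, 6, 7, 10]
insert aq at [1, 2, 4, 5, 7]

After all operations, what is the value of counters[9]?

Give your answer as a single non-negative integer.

Answer: 1

Derivation:
Step 1: insert aq at [1, 2, 4, 5, 7] -> counters=[0,1,1,0,1,1,0,1,0,0,0]
Step 2: insert h at [0, 3, 6, 7, 10] -> counters=[1,1,1,1,1,1,1,2,0,0,1]
Step 3: insert zno at [2, 6, 7, 8, 10] -> counters=[1,1,2,1,1,1,2,3,1,0,2]
Step 4: insert a at [0, 2, 4, 7, 9] -> counters=[2,1,3,1,2,1,2,4,1,1,2]
Step 5: delete aq at [1, 2, 4, 5, 7] -> counters=[2,0,2,1,1,0,2,3,1,1,2]
Step 6: delete zno at [2, 6, 7, 8, 10] -> counters=[2,0,1,1,1,0,1,2,0,1,1]
Step 7: insert h at [0, 3, 6, 7, 10] -> counters=[3,0,1,2,1,0,2,3,0,1,2]
Step 8: insert aq at [1, 2, 4, 5, 7] -> counters=[3,1,2,2,2,1,2,4,0,1,2]
Final counters=[3,1,2,2,2,1,2,4,0,1,2] -> counters[9]=1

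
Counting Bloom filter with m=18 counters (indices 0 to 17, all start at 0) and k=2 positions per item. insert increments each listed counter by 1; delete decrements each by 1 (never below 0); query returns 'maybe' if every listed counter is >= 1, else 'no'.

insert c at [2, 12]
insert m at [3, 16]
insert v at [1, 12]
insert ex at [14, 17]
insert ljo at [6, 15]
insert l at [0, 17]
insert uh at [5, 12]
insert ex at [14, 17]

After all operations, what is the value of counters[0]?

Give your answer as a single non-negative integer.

Step 1: insert c at [2, 12] -> counters=[0,0,1,0,0,0,0,0,0,0,0,0,1,0,0,0,0,0]
Step 2: insert m at [3, 16] -> counters=[0,0,1,1,0,0,0,0,0,0,0,0,1,0,0,0,1,0]
Step 3: insert v at [1, 12] -> counters=[0,1,1,1,0,0,0,0,0,0,0,0,2,0,0,0,1,0]
Step 4: insert ex at [14, 17] -> counters=[0,1,1,1,0,0,0,0,0,0,0,0,2,0,1,0,1,1]
Step 5: insert ljo at [6, 15] -> counters=[0,1,1,1,0,0,1,0,0,0,0,0,2,0,1,1,1,1]
Step 6: insert l at [0, 17] -> counters=[1,1,1,1,0,0,1,0,0,0,0,0,2,0,1,1,1,2]
Step 7: insert uh at [5, 12] -> counters=[1,1,1,1,0,1,1,0,0,0,0,0,3,0,1,1,1,2]
Step 8: insert ex at [14, 17] -> counters=[1,1,1,1,0,1,1,0,0,0,0,0,3,0,2,1,1,3]
Final counters=[1,1,1,1,0,1,1,0,0,0,0,0,3,0,2,1,1,3] -> counters[0]=1

Answer: 1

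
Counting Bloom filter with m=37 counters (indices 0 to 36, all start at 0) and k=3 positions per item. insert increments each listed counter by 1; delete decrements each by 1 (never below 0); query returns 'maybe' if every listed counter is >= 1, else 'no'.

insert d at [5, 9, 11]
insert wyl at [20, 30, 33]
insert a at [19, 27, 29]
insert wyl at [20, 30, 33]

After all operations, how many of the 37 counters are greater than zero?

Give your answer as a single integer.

Step 1: insert d at [5, 9, 11] -> counters=[0,0,0,0,0,1,0,0,0,1,0,1,0,0,0,0,0,0,0,0,0,0,0,0,0,0,0,0,0,0,0,0,0,0,0,0,0]
Step 2: insert wyl at [20, 30, 33] -> counters=[0,0,0,0,0,1,0,0,0,1,0,1,0,0,0,0,0,0,0,0,1,0,0,0,0,0,0,0,0,0,1,0,0,1,0,0,0]
Step 3: insert a at [19, 27, 29] -> counters=[0,0,0,0,0,1,0,0,0,1,0,1,0,0,0,0,0,0,0,1,1,0,0,0,0,0,0,1,0,1,1,0,0,1,0,0,0]
Step 4: insert wyl at [20, 30, 33] -> counters=[0,0,0,0,0,1,0,0,0,1,0,1,0,0,0,0,0,0,0,1,2,0,0,0,0,0,0,1,0,1,2,0,0,2,0,0,0]
Final counters=[0,0,0,0,0,1,0,0,0,1,0,1,0,0,0,0,0,0,0,1,2,0,0,0,0,0,0,1,0,1,2,0,0,2,0,0,0] -> 9 nonzero

Answer: 9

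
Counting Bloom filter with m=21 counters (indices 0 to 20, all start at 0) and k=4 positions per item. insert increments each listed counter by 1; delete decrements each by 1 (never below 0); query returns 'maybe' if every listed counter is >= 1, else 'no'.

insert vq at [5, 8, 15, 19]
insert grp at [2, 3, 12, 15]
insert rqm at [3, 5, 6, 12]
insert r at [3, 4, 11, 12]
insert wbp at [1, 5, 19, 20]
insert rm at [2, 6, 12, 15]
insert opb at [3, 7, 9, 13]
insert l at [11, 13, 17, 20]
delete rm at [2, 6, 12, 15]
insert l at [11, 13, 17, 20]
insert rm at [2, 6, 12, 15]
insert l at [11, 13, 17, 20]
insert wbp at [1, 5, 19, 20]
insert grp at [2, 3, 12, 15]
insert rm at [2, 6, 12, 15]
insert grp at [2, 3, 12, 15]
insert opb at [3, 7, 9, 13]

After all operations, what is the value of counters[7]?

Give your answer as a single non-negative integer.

Answer: 2

Derivation:
Step 1: insert vq at [5, 8, 15, 19] -> counters=[0,0,0,0,0,1,0,0,1,0,0,0,0,0,0,1,0,0,0,1,0]
Step 2: insert grp at [2, 3, 12, 15] -> counters=[0,0,1,1,0,1,0,0,1,0,0,0,1,0,0,2,0,0,0,1,0]
Step 3: insert rqm at [3, 5, 6, 12] -> counters=[0,0,1,2,0,2,1,0,1,0,0,0,2,0,0,2,0,0,0,1,0]
Step 4: insert r at [3, 4, 11, 12] -> counters=[0,0,1,3,1,2,1,0,1,0,0,1,3,0,0,2,0,0,0,1,0]
Step 5: insert wbp at [1, 5, 19, 20] -> counters=[0,1,1,3,1,3,1,0,1,0,0,1,3,0,0,2,0,0,0,2,1]
Step 6: insert rm at [2, 6, 12, 15] -> counters=[0,1,2,3,1,3,2,0,1,0,0,1,4,0,0,3,0,0,0,2,1]
Step 7: insert opb at [3, 7, 9, 13] -> counters=[0,1,2,4,1,3,2,1,1,1,0,1,4,1,0,3,0,0,0,2,1]
Step 8: insert l at [11, 13, 17, 20] -> counters=[0,1,2,4,1,3,2,1,1,1,0,2,4,2,0,3,0,1,0,2,2]
Step 9: delete rm at [2, 6, 12, 15] -> counters=[0,1,1,4,1,3,1,1,1,1,0,2,3,2,0,2,0,1,0,2,2]
Step 10: insert l at [11, 13, 17, 20] -> counters=[0,1,1,4,1,3,1,1,1,1,0,3,3,3,0,2,0,2,0,2,3]
Step 11: insert rm at [2, 6, 12, 15] -> counters=[0,1,2,4,1,3,2,1,1,1,0,3,4,3,0,3,0,2,0,2,3]
Step 12: insert l at [11, 13, 17, 20] -> counters=[0,1,2,4,1,3,2,1,1,1,0,4,4,4,0,3,0,3,0,2,4]
Step 13: insert wbp at [1, 5, 19, 20] -> counters=[0,2,2,4,1,4,2,1,1,1,0,4,4,4,0,3,0,3,0,3,5]
Step 14: insert grp at [2, 3, 12, 15] -> counters=[0,2,3,5,1,4,2,1,1,1,0,4,5,4,0,4,0,3,0,3,5]
Step 15: insert rm at [2, 6, 12, 15] -> counters=[0,2,4,5,1,4,3,1,1,1,0,4,6,4,0,5,0,3,0,3,5]
Step 16: insert grp at [2, 3, 12, 15] -> counters=[0,2,5,6,1,4,3,1,1,1,0,4,7,4,0,6,0,3,0,3,5]
Step 17: insert opb at [3, 7, 9, 13] -> counters=[0,2,5,7,1,4,3,2,1,2,0,4,7,5,0,6,0,3,0,3,5]
Final counters=[0,2,5,7,1,4,3,2,1,2,0,4,7,5,0,6,0,3,0,3,5] -> counters[7]=2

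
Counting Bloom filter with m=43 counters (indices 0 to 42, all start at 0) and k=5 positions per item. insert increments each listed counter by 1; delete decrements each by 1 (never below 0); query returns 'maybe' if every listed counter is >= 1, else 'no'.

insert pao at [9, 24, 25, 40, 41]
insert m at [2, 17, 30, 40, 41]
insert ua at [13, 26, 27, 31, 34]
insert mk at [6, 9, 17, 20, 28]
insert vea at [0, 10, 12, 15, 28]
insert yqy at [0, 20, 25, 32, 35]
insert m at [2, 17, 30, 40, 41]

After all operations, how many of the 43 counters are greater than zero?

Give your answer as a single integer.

Step 1: insert pao at [9, 24, 25, 40, 41] -> counters=[0,0,0,0,0,0,0,0,0,1,0,0,0,0,0,0,0,0,0,0,0,0,0,0,1,1,0,0,0,0,0,0,0,0,0,0,0,0,0,0,1,1,0]
Step 2: insert m at [2, 17, 30, 40, 41] -> counters=[0,0,1,0,0,0,0,0,0,1,0,0,0,0,0,0,0,1,0,0,0,0,0,0,1,1,0,0,0,0,1,0,0,0,0,0,0,0,0,0,2,2,0]
Step 3: insert ua at [13, 26, 27, 31, 34] -> counters=[0,0,1,0,0,0,0,0,0,1,0,0,0,1,0,0,0,1,0,0,0,0,0,0,1,1,1,1,0,0,1,1,0,0,1,0,0,0,0,0,2,2,0]
Step 4: insert mk at [6, 9, 17, 20, 28] -> counters=[0,0,1,0,0,0,1,0,0,2,0,0,0,1,0,0,0,2,0,0,1,0,0,0,1,1,1,1,1,0,1,1,0,0,1,0,0,0,0,0,2,2,0]
Step 5: insert vea at [0, 10, 12, 15, 28] -> counters=[1,0,1,0,0,0,1,0,0,2,1,0,1,1,0,1,0,2,0,0,1,0,0,0,1,1,1,1,2,0,1,1,0,0,1,0,0,0,0,0,2,2,0]
Step 6: insert yqy at [0, 20, 25, 32, 35] -> counters=[2,0,1,0,0,0,1,0,0,2,1,0,1,1,0,1,0,2,0,0,2,0,0,0,1,2,1,1,2,0,1,1,1,0,1,1,0,0,0,0,2,2,0]
Step 7: insert m at [2, 17, 30, 40, 41] -> counters=[2,0,2,0,0,0,1,0,0,2,1,0,1,1,0,1,0,3,0,0,2,0,0,0,1,2,1,1,2,0,2,1,1,0,1,1,0,0,0,0,3,3,0]
Final counters=[2,0,2,0,0,0,1,0,0,2,1,0,1,1,0,1,0,3,0,0,2,0,0,0,1,2,1,1,2,0,2,1,1,0,1,1,0,0,0,0,3,3,0] -> 22 nonzero

Answer: 22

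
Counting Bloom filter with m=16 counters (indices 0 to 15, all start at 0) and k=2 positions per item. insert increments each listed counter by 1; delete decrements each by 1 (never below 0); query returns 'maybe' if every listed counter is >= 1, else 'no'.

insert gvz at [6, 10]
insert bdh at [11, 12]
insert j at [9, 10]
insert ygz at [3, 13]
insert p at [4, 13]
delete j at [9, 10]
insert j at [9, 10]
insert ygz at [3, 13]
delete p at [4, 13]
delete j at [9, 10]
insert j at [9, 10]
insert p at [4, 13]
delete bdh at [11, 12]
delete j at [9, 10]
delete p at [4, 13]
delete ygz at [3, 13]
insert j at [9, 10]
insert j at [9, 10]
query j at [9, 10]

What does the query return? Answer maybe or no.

Step 1: insert gvz at [6, 10] -> counters=[0,0,0,0,0,0,1,0,0,0,1,0,0,0,0,0]
Step 2: insert bdh at [11, 12] -> counters=[0,0,0,0,0,0,1,0,0,0,1,1,1,0,0,0]
Step 3: insert j at [9, 10] -> counters=[0,0,0,0,0,0,1,0,0,1,2,1,1,0,0,0]
Step 4: insert ygz at [3, 13] -> counters=[0,0,0,1,0,0,1,0,0,1,2,1,1,1,0,0]
Step 5: insert p at [4, 13] -> counters=[0,0,0,1,1,0,1,0,0,1,2,1,1,2,0,0]
Step 6: delete j at [9, 10] -> counters=[0,0,0,1,1,0,1,0,0,0,1,1,1,2,0,0]
Step 7: insert j at [9, 10] -> counters=[0,0,0,1,1,0,1,0,0,1,2,1,1,2,0,0]
Step 8: insert ygz at [3, 13] -> counters=[0,0,0,2,1,0,1,0,0,1,2,1,1,3,0,0]
Step 9: delete p at [4, 13] -> counters=[0,0,0,2,0,0,1,0,0,1,2,1,1,2,0,0]
Step 10: delete j at [9, 10] -> counters=[0,0,0,2,0,0,1,0,0,0,1,1,1,2,0,0]
Step 11: insert j at [9, 10] -> counters=[0,0,0,2,0,0,1,0,0,1,2,1,1,2,0,0]
Step 12: insert p at [4, 13] -> counters=[0,0,0,2,1,0,1,0,0,1,2,1,1,3,0,0]
Step 13: delete bdh at [11, 12] -> counters=[0,0,0,2,1,0,1,0,0,1,2,0,0,3,0,0]
Step 14: delete j at [9, 10] -> counters=[0,0,0,2,1,0,1,0,0,0,1,0,0,3,0,0]
Step 15: delete p at [4, 13] -> counters=[0,0,0,2,0,0,1,0,0,0,1,0,0,2,0,0]
Step 16: delete ygz at [3, 13] -> counters=[0,0,0,1,0,0,1,0,0,0,1,0,0,1,0,0]
Step 17: insert j at [9, 10] -> counters=[0,0,0,1,0,0,1,0,0,1,2,0,0,1,0,0]
Step 18: insert j at [9, 10] -> counters=[0,0,0,1,0,0,1,0,0,2,3,0,0,1,0,0]
Query j: check counters[9]=2 counters[10]=3 -> maybe

Answer: maybe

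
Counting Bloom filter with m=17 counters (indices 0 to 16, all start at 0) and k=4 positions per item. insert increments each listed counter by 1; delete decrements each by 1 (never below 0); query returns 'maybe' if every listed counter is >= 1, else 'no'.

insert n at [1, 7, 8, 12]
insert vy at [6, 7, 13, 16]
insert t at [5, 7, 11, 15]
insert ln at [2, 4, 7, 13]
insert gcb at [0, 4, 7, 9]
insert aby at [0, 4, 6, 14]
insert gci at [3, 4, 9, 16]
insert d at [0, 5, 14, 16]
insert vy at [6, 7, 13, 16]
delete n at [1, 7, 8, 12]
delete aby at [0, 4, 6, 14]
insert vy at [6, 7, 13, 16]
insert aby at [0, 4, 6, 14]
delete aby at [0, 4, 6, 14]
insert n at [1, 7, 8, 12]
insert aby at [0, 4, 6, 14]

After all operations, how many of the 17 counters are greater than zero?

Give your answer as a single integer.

Answer: 16

Derivation:
Step 1: insert n at [1, 7, 8, 12] -> counters=[0,1,0,0,0,0,0,1,1,0,0,0,1,0,0,0,0]
Step 2: insert vy at [6, 7, 13, 16] -> counters=[0,1,0,0,0,0,1,2,1,0,0,0,1,1,0,0,1]
Step 3: insert t at [5, 7, 11, 15] -> counters=[0,1,0,0,0,1,1,3,1,0,0,1,1,1,0,1,1]
Step 4: insert ln at [2, 4, 7, 13] -> counters=[0,1,1,0,1,1,1,4,1,0,0,1,1,2,0,1,1]
Step 5: insert gcb at [0, 4, 7, 9] -> counters=[1,1,1,0,2,1,1,5,1,1,0,1,1,2,0,1,1]
Step 6: insert aby at [0, 4, 6, 14] -> counters=[2,1,1,0,3,1,2,5,1,1,0,1,1,2,1,1,1]
Step 7: insert gci at [3, 4, 9, 16] -> counters=[2,1,1,1,4,1,2,5,1,2,0,1,1,2,1,1,2]
Step 8: insert d at [0, 5, 14, 16] -> counters=[3,1,1,1,4,2,2,5,1,2,0,1,1,2,2,1,3]
Step 9: insert vy at [6, 7, 13, 16] -> counters=[3,1,1,1,4,2,3,6,1,2,0,1,1,3,2,1,4]
Step 10: delete n at [1, 7, 8, 12] -> counters=[3,0,1,1,4,2,3,5,0,2,0,1,0,3,2,1,4]
Step 11: delete aby at [0, 4, 6, 14] -> counters=[2,0,1,1,3,2,2,5,0,2,0,1,0,3,1,1,4]
Step 12: insert vy at [6, 7, 13, 16] -> counters=[2,0,1,1,3,2,3,6,0,2,0,1,0,4,1,1,5]
Step 13: insert aby at [0, 4, 6, 14] -> counters=[3,0,1,1,4,2,4,6,0,2,0,1,0,4,2,1,5]
Step 14: delete aby at [0, 4, 6, 14] -> counters=[2,0,1,1,3,2,3,6,0,2,0,1,0,4,1,1,5]
Step 15: insert n at [1, 7, 8, 12] -> counters=[2,1,1,1,3,2,3,7,1,2,0,1,1,4,1,1,5]
Step 16: insert aby at [0, 4, 6, 14] -> counters=[3,1,1,1,4,2,4,7,1,2,0,1,1,4,2,1,5]
Final counters=[3,1,1,1,4,2,4,7,1,2,0,1,1,4,2,1,5] -> 16 nonzero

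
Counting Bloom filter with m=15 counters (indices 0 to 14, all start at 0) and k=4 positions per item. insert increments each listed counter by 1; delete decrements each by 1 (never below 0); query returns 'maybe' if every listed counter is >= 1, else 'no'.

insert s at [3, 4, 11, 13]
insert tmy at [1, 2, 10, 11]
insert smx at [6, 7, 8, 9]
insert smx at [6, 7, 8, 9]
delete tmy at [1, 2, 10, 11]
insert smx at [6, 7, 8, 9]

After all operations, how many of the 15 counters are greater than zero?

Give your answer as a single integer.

Answer: 8

Derivation:
Step 1: insert s at [3, 4, 11, 13] -> counters=[0,0,0,1,1,0,0,0,0,0,0,1,0,1,0]
Step 2: insert tmy at [1, 2, 10, 11] -> counters=[0,1,1,1,1,0,0,0,0,0,1,2,0,1,0]
Step 3: insert smx at [6, 7, 8, 9] -> counters=[0,1,1,1,1,0,1,1,1,1,1,2,0,1,0]
Step 4: insert smx at [6, 7, 8, 9] -> counters=[0,1,1,1,1,0,2,2,2,2,1,2,0,1,0]
Step 5: delete tmy at [1, 2, 10, 11] -> counters=[0,0,0,1,1,0,2,2,2,2,0,1,0,1,0]
Step 6: insert smx at [6, 7, 8, 9] -> counters=[0,0,0,1,1,0,3,3,3,3,0,1,0,1,0]
Final counters=[0,0,0,1,1,0,3,3,3,3,0,1,0,1,0] -> 8 nonzero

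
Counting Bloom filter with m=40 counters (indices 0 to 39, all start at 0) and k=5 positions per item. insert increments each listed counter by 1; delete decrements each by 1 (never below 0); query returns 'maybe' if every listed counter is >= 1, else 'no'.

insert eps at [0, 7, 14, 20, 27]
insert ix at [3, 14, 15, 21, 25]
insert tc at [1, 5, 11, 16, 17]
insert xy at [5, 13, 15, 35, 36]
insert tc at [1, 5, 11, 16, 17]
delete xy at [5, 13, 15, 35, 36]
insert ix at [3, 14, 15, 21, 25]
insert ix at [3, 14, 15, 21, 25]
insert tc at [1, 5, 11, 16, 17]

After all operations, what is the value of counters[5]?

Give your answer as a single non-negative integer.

Step 1: insert eps at [0, 7, 14, 20, 27] -> counters=[1,0,0,0,0,0,0,1,0,0,0,0,0,0,1,0,0,0,0,0,1,0,0,0,0,0,0,1,0,0,0,0,0,0,0,0,0,0,0,0]
Step 2: insert ix at [3, 14, 15, 21, 25] -> counters=[1,0,0,1,0,0,0,1,0,0,0,0,0,0,2,1,0,0,0,0,1,1,0,0,0,1,0,1,0,0,0,0,0,0,0,0,0,0,0,0]
Step 3: insert tc at [1, 5, 11, 16, 17] -> counters=[1,1,0,1,0,1,0,1,0,0,0,1,0,0,2,1,1,1,0,0,1,1,0,0,0,1,0,1,0,0,0,0,0,0,0,0,0,0,0,0]
Step 4: insert xy at [5, 13, 15, 35, 36] -> counters=[1,1,0,1,0,2,0,1,0,0,0,1,0,1,2,2,1,1,0,0,1,1,0,0,0,1,0,1,0,0,0,0,0,0,0,1,1,0,0,0]
Step 5: insert tc at [1, 5, 11, 16, 17] -> counters=[1,2,0,1,0,3,0,1,0,0,0,2,0,1,2,2,2,2,0,0,1,1,0,0,0,1,0,1,0,0,0,0,0,0,0,1,1,0,0,0]
Step 6: delete xy at [5, 13, 15, 35, 36] -> counters=[1,2,0,1,0,2,0,1,0,0,0,2,0,0,2,1,2,2,0,0,1,1,0,0,0,1,0,1,0,0,0,0,0,0,0,0,0,0,0,0]
Step 7: insert ix at [3, 14, 15, 21, 25] -> counters=[1,2,0,2,0,2,0,1,0,0,0,2,0,0,3,2,2,2,0,0,1,2,0,0,0,2,0,1,0,0,0,0,0,0,0,0,0,0,0,0]
Step 8: insert ix at [3, 14, 15, 21, 25] -> counters=[1,2,0,3,0,2,0,1,0,0,0,2,0,0,4,3,2,2,0,0,1,3,0,0,0,3,0,1,0,0,0,0,0,0,0,0,0,0,0,0]
Step 9: insert tc at [1, 5, 11, 16, 17] -> counters=[1,3,0,3,0,3,0,1,0,0,0,3,0,0,4,3,3,3,0,0,1,3,0,0,0,3,0,1,0,0,0,0,0,0,0,0,0,0,0,0]
Final counters=[1,3,0,3,0,3,0,1,0,0,0,3,0,0,4,3,3,3,0,0,1,3,0,0,0,3,0,1,0,0,0,0,0,0,0,0,0,0,0,0] -> counters[5]=3

Answer: 3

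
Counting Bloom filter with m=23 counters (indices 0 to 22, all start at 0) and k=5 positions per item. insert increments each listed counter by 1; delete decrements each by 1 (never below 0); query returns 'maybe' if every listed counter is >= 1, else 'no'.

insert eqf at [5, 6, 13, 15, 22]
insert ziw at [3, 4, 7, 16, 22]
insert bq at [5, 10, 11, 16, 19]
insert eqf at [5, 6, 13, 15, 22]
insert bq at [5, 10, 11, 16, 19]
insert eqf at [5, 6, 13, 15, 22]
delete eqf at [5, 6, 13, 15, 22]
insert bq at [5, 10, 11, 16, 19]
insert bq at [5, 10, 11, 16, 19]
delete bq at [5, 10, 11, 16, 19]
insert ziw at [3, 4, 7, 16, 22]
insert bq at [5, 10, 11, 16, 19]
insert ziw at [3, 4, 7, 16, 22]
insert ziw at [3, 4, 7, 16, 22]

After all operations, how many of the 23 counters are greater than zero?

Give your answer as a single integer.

Step 1: insert eqf at [5, 6, 13, 15, 22] -> counters=[0,0,0,0,0,1,1,0,0,0,0,0,0,1,0,1,0,0,0,0,0,0,1]
Step 2: insert ziw at [3, 4, 7, 16, 22] -> counters=[0,0,0,1,1,1,1,1,0,0,0,0,0,1,0,1,1,0,0,0,0,0,2]
Step 3: insert bq at [5, 10, 11, 16, 19] -> counters=[0,0,0,1,1,2,1,1,0,0,1,1,0,1,0,1,2,0,0,1,0,0,2]
Step 4: insert eqf at [5, 6, 13, 15, 22] -> counters=[0,0,0,1,1,3,2,1,0,0,1,1,0,2,0,2,2,0,0,1,0,0,3]
Step 5: insert bq at [5, 10, 11, 16, 19] -> counters=[0,0,0,1,1,4,2,1,0,0,2,2,0,2,0,2,3,0,0,2,0,0,3]
Step 6: insert eqf at [5, 6, 13, 15, 22] -> counters=[0,0,0,1,1,5,3,1,0,0,2,2,0,3,0,3,3,0,0,2,0,0,4]
Step 7: delete eqf at [5, 6, 13, 15, 22] -> counters=[0,0,0,1,1,4,2,1,0,0,2,2,0,2,0,2,3,0,0,2,0,0,3]
Step 8: insert bq at [5, 10, 11, 16, 19] -> counters=[0,0,0,1,1,5,2,1,0,0,3,3,0,2,0,2,4,0,0,3,0,0,3]
Step 9: insert bq at [5, 10, 11, 16, 19] -> counters=[0,0,0,1,1,6,2,1,0,0,4,4,0,2,0,2,5,0,0,4,0,0,3]
Step 10: delete bq at [5, 10, 11, 16, 19] -> counters=[0,0,0,1,1,5,2,1,0,0,3,3,0,2,0,2,4,0,0,3,0,0,3]
Step 11: insert ziw at [3, 4, 7, 16, 22] -> counters=[0,0,0,2,2,5,2,2,0,0,3,3,0,2,0,2,5,0,0,3,0,0,4]
Step 12: insert bq at [5, 10, 11, 16, 19] -> counters=[0,0,0,2,2,6,2,2,0,0,4,4,0,2,0,2,6,0,0,4,0,0,4]
Step 13: insert ziw at [3, 4, 7, 16, 22] -> counters=[0,0,0,3,3,6,2,3,0,0,4,4,0,2,0,2,7,0,0,4,0,0,5]
Step 14: insert ziw at [3, 4, 7, 16, 22] -> counters=[0,0,0,4,4,6,2,4,0,0,4,4,0,2,0,2,8,0,0,4,0,0,6]
Final counters=[0,0,0,4,4,6,2,4,0,0,4,4,0,2,0,2,8,0,0,4,0,0,6] -> 12 nonzero

Answer: 12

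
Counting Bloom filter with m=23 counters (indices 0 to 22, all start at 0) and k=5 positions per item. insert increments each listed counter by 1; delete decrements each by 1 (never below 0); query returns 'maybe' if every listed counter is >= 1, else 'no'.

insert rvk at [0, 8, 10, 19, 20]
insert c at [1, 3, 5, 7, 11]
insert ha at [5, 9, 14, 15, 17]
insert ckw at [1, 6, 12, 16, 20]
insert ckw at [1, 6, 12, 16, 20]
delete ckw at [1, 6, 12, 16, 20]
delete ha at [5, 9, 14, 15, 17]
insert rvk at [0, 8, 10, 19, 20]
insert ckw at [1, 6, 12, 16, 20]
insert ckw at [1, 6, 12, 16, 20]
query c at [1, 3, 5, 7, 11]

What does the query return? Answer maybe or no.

Step 1: insert rvk at [0, 8, 10, 19, 20] -> counters=[1,0,0,0,0,0,0,0,1,0,1,0,0,0,0,0,0,0,0,1,1,0,0]
Step 2: insert c at [1, 3, 5, 7, 11] -> counters=[1,1,0,1,0,1,0,1,1,0,1,1,0,0,0,0,0,0,0,1,1,0,0]
Step 3: insert ha at [5, 9, 14, 15, 17] -> counters=[1,1,0,1,0,2,0,1,1,1,1,1,0,0,1,1,0,1,0,1,1,0,0]
Step 4: insert ckw at [1, 6, 12, 16, 20] -> counters=[1,2,0,1,0,2,1,1,1,1,1,1,1,0,1,1,1,1,0,1,2,0,0]
Step 5: insert ckw at [1, 6, 12, 16, 20] -> counters=[1,3,0,1,0,2,2,1,1,1,1,1,2,0,1,1,2,1,0,1,3,0,0]
Step 6: delete ckw at [1, 6, 12, 16, 20] -> counters=[1,2,0,1,0,2,1,1,1,1,1,1,1,0,1,1,1,1,0,1,2,0,0]
Step 7: delete ha at [5, 9, 14, 15, 17] -> counters=[1,2,0,1,0,1,1,1,1,0,1,1,1,0,0,0,1,0,0,1,2,0,0]
Step 8: insert rvk at [0, 8, 10, 19, 20] -> counters=[2,2,0,1,0,1,1,1,2,0,2,1,1,0,0,0,1,0,0,2,3,0,0]
Step 9: insert ckw at [1, 6, 12, 16, 20] -> counters=[2,3,0,1,0,1,2,1,2,0,2,1,2,0,0,0,2,0,0,2,4,0,0]
Step 10: insert ckw at [1, 6, 12, 16, 20] -> counters=[2,4,0,1,0,1,3,1,2,0,2,1,3,0,0,0,3,0,0,2,5,0,0]
Query c: check counters[1]=4 counters[3]=1 counters[5]=1 counters[7]=1 counters[11]=1 -> maybe

Answer: maybe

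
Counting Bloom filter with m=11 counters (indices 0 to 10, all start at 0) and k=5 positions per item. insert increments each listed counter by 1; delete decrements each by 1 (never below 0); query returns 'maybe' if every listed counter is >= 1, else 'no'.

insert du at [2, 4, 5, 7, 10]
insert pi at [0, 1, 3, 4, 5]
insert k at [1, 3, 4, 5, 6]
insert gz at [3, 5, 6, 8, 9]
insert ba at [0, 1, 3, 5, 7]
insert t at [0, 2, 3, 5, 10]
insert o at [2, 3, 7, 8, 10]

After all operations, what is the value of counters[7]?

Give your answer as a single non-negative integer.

Answer: 3

Derivation:
Step 1: insert du at [2, 4, 5, 7, 10] -> counters=[0,0,1,0,1,1,0,1,0,0,1]
Step 2: insert pi at [0, 1, 3, 4, 5] -> counters=[1,1,1,1,2,2,0,1,0,0,1]
Step 3: insert k at [1, 3, 4, 5, 6] -> counters=[1,2,1,2,3,3,1,1,0,0,1]
Step 4: insert gz at [3, 5, 6, 8, 9] -> counters=[1,2,1,3,3,4,2,1,1,1,1]
Step 5: insert ba at [0, 1, 3, 5, 7] -> counters=[2,3,1,4,3,5,2,2,1,1,1]
Step 6: insert t at [0, 2, 3, 5, 10] -> counters=[3,3,2,5,3,6,2,2,1,1,2]
Step 7: insert o at [2, 3, 7, 8, 10] -> counters=[3,3,3,6,3,6,2,3,2,1,3]
Final counters=[3,3,3,6,3,6,2,3,2,1,3] -> counters[7]=3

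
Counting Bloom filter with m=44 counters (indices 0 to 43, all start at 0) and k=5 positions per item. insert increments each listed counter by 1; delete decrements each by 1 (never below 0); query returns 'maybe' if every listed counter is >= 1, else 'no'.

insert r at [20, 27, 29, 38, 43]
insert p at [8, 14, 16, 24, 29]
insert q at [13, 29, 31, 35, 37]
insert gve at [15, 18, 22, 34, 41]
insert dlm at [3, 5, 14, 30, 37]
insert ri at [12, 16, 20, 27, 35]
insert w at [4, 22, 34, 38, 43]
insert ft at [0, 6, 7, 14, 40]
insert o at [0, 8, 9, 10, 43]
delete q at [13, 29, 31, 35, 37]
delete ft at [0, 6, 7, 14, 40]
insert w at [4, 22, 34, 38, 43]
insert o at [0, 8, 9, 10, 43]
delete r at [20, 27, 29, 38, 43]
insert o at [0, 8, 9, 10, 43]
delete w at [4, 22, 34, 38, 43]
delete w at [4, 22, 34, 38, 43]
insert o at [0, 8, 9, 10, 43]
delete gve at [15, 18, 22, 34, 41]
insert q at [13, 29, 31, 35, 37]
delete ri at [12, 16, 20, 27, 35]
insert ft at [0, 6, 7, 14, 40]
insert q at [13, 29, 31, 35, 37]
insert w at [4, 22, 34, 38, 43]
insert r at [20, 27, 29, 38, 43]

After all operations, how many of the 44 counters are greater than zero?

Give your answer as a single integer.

Answer: 25

Derivation:
Step 1: insert r at [20, 27, 29, 38, 43] -> counters=[0,0,0,0,0,0,0,0,0,0,0,0,0,0,0,0,0,0,0,0,1,0,0,0,0,0,0,1,0,1,0,0,0,0,0,0,0,0,1,0,0,0,0,1]
Step 2: insert p at [8, 14, 16, 24, 29] -> counters=[0,0,0,0,0,0,0,0,1,0,0,0,0,0,1,0,1,0,0,0,1,0,0,0,1,0,0,1,0,2,0,0,0,0,0,0,0,0,1,0,0,0,0,1]
Step 3: insert q at [13, 29, 31, 35, 37] -> counters=[0,0,0,0,0,0,0,0,1,0,0,0,0,1,1,0,1,0,0,0,1,0,0,0,1,0,0,1,0,3,0,1,0,0,0,1,0,1,1,0,0,0,0,1]
Step 4: insert gve at [15, 18, 22, 34, 41] -> counters=[0,0,0,0,0,0,0,0,1,0,0,0,0,1,1,1,1,0,1,0,1,0,1,0,1,0,0,1,0,3,0,1,0,0,1,1,0,1,1,0,0,1,0,1]
Step 5: insert dlm at [3, 5, 14, 30, 37] -> counters=[0,0,0,1,0,1,0,0,1,0,0,0,0,1,2,1,1,0,1,0,1,0,1,0,1,0,0,1,0,3,1,1,0,0,1,1,0,2,1,0,0,1,0,1]
Step 6: insert ri at [12, 16, 20, 27, 35] -> counters=[0,0,0,1,0,1,0,0,1,0,0,0,1,1,2,1,2,0,1,0,2,0,1,0,1,0,0,2,0,3,1,1,0,0,1,2,0,2,1,0,0,1,0,1]
Step 7: insert w at [4, 22, 34, 38, 43] -> counters=[0,0,0,1,1,1,0,0,1,0,0,0,1,1,2,1,2,0,1,0,2,0,2,0,1,0,0,2,0,3,1,1,0,0,2,2,0,2,2,0,0,1,0,2]
Step 8: insert ft at [0, 6, 7, 14, 40] -> counters=[1,0,0,1,1,1,1,1,1,0,0,0,1,1,3,1,2,0,1,0,2,0,2,0,1,0,0,2,0,3,1,1,0,0,2,2,0,2,2,0,1,1,0,2]
Step 9: insert o at [0, 8, 9, 10, 43] -> counters=[2,0,0,1,1,1,1,1,2,1,1,0,1,1,3,1,2,0,1,0,2,0,2,0,1,0,0,2,0,3,1,1,0,0,2,2,0,2,2,0,1,1,0,3]
Step 10: delete q at [13, 29, 31, 35, 37] -> counters=[2,0,0,1,1,1,1,1,2,1,1,0,1,0,3,1,2,0,1,0,2,0,2,0,1,0,0,2,0,2,1,0,0,0,2,1,0,1,2,0,1,1,0,3]
Step 11: delete ft at [0, 6, 7, 14, 40] -> counters=[1,0,0,1,1,1,0,0,2,1,1,0,1,0,2,1,2,0,1,0,2,0,2,0,1,0,0,2,0,2,1,0,0,0,2,1,0,1,2,0,0,1,0,3]
Step 12: insert w at [4, 22, 34, 38, 43] -> counters=[1,0,0,1,2,1,0,0,2,1,1,0,1,0,2,1,2,0,1,0,2,0,3,0,1,0,0,2,0,2,1,0,0,0,3,1,0,1,3,0,0,1,0,4]
Step 13: insert o at [0, 8, 9, 10, 43] -> counters=[2,0,0,1,2,1,0,0,3,2,2,0,1,0,2,1,2,0,1,0,2,0,3,0,1,0,0,2,0,2,1,0,0,0,3,1,0,1,3,0,0,1,0,5]
Step 14: delete r at [20, 27, 29, 38, 43] -> counters=[2,0,0,1,2,1,0,0,3,2,2,0,1,0,2,1,2,0,1,0,1,0,3,0,1,0,0,1,0,1,1,0,0,0,3,1,0,1,2,0,0,1,0,4]
Step 15: insert o at [0, 8, 9, 10, 43] -> counters=[3,0,0,1,2,1,0,0,4,3,3,0,1,0,2,1,2,0,1,0,1,0,3,0,1,0,0,1,0,1,1,0,0,0,3,1,0,1,2,0,0,1,0,5]
Step 16: delete w at [4, 22, 34, 38, 43] -> counters=[3,0,0,1,1,1,0,0,4,3,3,0,1,0,2,1,2,0,1,0,1,0,2,0,1,0,0,1,0,1,1,0,0,0,2,1,0,1,1,0,0,1,0,4]
Step 17: delete w at [4, 22, 34, 38, 43] -> counters=[3,0,0,1,0,1,0,0,4,3,3,0,1,0,2,1,2,0,1,0,1,0,1,0,1,0,0,1,0,1,1,0,0,0,1,1,0,1,0,0,0,1,0,3]
Step 18: insert o at [0, 8, 9, 10, 43] -> counters=[4,0,0,1,0,1,0,0,5,4,4,0,1,0,2,1,2,0,1,0,1,0,1,0,1,0,0,1,0,1,1,0,0,0,1,1,0,1,0,0,0,1,0,4]
Step 19: delete gve at [15, 18, 22, 34, 41] -> counters=[4,0,0,1,0,1,0,0,5,4,4,0,1,0,2,0,2,0,0,0,1,0,0,0,1,0,0,1,0,1,1,0,0,0,0,1,0,1,0,0,0,0,0,4]
Step 20: insert q at [13, 29, 31, 35, 37] -> counters=[4,0,0,1,0,1,0,0,5,4,4,0,1,1,2,0,2,0,0,0,1,0,0,0,1,0,0,1,0,2,1,1,0,0,0,2,0,2,0,0,0,0,0,4]
Step 21: delete ri at [12, 16, 20, 27, 35] -> counters=[4,0,0,1,0,1,0,0,5,4,4,0,0,1,2,0,1,0,0,0,0,0,0,0,1,0,0,0,0,2,1,1,0,0,0,1,0,2,0,0,0,0,0,4]
Step 22: insert ft at [0, 6, 7, 14, 40] -> counters=[5,0,0,1,0,1,1,1,5,4,4,0,0,1,3,0,1,0,0,0,0,0,0,0,1,0,0,0,0,2,1,1,0,0,0,1,0,2,0,0,1,0,0,4]
Step 23: insert q at [13, 29, 31, 35, 37] -> counters=[5,0,0,1,0,1,1,1,5,4,4,0,0,2,3,0,1,0,0,0,0,0,0,0,1,0,0,0,0,3,1,2,0,0,0,2,0,3,0,0,1,0,0,4]
Step 24: insert w at [4, 22, 34, 38, 43] -> counters=[5,0,0,1,1,1,1,1,5,4,4,0,0,2,3,0,1,0,0,0,0,0,1,0,1,0,0,0,0,3,1,2,0,0,1,2,0,3,1,0,1,0,0,5]
Step 25: insert r at [20, 27, 29, 38, 43] -> counters=[5,0,0,1,1,1,1,1,5,4,4,0,0,2,3,0,1,0,0,0,1,0,1,0,1,0,0,1,0,4,1,2,0,0,1,2,0,3,2,0,1,0,0,6]
Final counters=[5,0,0,1,1,1,1,1,5,4,4,0,0,2,3,0,1,0,0,0,1,0,1,0,1,0,0,1,0,4,1,2,0,0,1,2,0,3,2,0,1,0,0,6] -> 25 nonzero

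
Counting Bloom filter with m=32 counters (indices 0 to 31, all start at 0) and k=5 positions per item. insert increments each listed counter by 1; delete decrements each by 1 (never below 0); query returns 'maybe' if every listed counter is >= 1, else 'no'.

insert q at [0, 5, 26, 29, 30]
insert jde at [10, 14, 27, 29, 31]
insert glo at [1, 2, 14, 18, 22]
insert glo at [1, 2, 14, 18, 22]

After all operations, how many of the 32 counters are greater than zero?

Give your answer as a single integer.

Answer: 13

Derivation:
Step 1: insert q at [0, 5, 26, 29, 30] -> counters=[1,0,0,0,0,1,0,0,0,0,0,0,0,0,0,0,0,0,0,0,0,0,0,0,0,0,1,0,0,1,1,0]
Step 2: insert jde at [10, 14, 27, 29, 31] -> counters=[1,0,0,0,0,1,0,0,0,0,1,0,0,0,1,0,0,0,0,0,0,0,0,0,0,0,1,1,0,2,1,1]
Step 3: insert glo at [1, 2, 14, 18, 22] -> counters=[1,1,1,0,0,1,0,0,0,0,1,0,0,0,2,0,0,0,1,0,0,0,1,0,0,0,1,1,0,2,1,1]
Step 4: insert glo at [1, 2, 14, 18, 22] -> counters=[1,2,2,0,0,1,0,0,0,0,1,0,0,0,3,0,0,0,2,0,0,0,2,0,0,0,1,1,0,2,1,1]
Final counters=[1,2,2,0,0,1,0,0,0,0,1,0,0,0,3,0,0,0,2,0,0,0,2,0,0,0,1,1,0,2,1,1] -> 13 nonzero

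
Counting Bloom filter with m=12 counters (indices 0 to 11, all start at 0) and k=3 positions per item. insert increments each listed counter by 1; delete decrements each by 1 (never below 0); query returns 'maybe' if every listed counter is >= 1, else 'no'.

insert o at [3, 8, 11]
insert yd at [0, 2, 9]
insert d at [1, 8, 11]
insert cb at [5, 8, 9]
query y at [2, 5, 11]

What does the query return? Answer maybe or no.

Step 1: insert o at [3, 8, 11] -> counters=[0,0,0,1,0,0,0,0,1,0,0,1]
Step 2: insert yd at [0, 2, 9] -> counters=[1,0,1,1,0,0,0,0,1,1,0,1]
Step 3: insert d at [1, 8, 11] -> counters=[1,1,1,1,0,0,0,0,2,1,0,2]
Step 4: insert cb at [5, 8, 9] -> counters=[1,1,1,1,0,1,0,0,3,2,0,2]
Query y: check counters[2]=1 counters[5]=1 counters[11]=2 -> maybe

Answer: maybe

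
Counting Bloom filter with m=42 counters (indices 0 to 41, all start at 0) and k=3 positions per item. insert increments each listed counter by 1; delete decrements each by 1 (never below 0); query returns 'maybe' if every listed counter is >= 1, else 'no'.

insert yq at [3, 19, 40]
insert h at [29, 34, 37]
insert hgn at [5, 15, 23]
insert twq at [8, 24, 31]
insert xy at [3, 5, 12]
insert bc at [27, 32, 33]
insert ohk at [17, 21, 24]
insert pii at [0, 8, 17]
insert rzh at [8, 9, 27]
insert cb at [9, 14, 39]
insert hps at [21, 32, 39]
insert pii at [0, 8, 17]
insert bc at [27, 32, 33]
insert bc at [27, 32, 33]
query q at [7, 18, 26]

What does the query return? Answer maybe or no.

Step 1: insert yq at [3, 19, 40] -> counters=[0,0,0,1,0,0,0,0,0,0,0,0,0,0,0,0,0,0,0,1,0,0,0,0,0,0,0,0,0,0,0,0,0,0,0,0,0,0,0,0,1,0]
Step 2: insert h at [29, 34, 37] -> counters=[0,0,0,1,0,0,0,0,0,0,0,0,0,0,0,0,0,0,0,1,0,0,0,0,0,0,0,0,0,1,0,0,0,0,1,0,0,1,0,0,1,0]
Step 3: insert hgn at [5, 15, 23] -> counters=[0,0,0,1,0,1,0,0,0,0,0,0,0,0,0,1,0,0,0,1,0,0,0,1,0,0,0,0,0,1,0,0,0,0,1,0,0,1,0,0,1,0]
Step 4: insert twq at [8, 24, 31] -> counters=[0,0,0,1,0,1,0,0,1,0,0,0,0,0,0,1,0,0,0,1,0,0,0,1,1,0,0,0,0,1,0,1,0,0,1,0,0,1,0,0,1,0]
Step 5: insert xy at [3, 5, 12] -> counters=[0,0,0,2,0,2,0,0,1,0,0,0,1,0,0,1,0,0,0,1,0,0,0,1,1,0,0,0,0,1,0,1,0,0,1,0,0,1,0,0,1,0]
Step 6: insert bc at [27, 32, 33] -> counters=[0,0,0,2,0,2,0,0,1,0,0,0,1,0,0,1,0,0,0,1,0,0,0,1,1,0,0,1,0,1,0,1,1,1,1,0,0,1,0,0,1,0]
Step 7: insert ohk at [17, 21, 24] -> counters=[0,0,0,2,0,2,0,0,1,0,0,0,1,0,0,1,0,1,0,1,0,1,0,1,2,0,0,1,0,1,0,1,1,1,1,0,0,1,0,0,1,0]
Step 8: insert pii at [0, 8, 17] -> counters=[1,0,0,2,0,2,0,0,2,0,0,0,1,0,0,1,0,2,0,1,0,1,0,1,2,0,0,1,0,1,0,1,1,1,1,0,0,1,0,0,1,0]
Step 9: insert rzh at [8, 9, 27] -> counters=[1,0,0,2,0,2,0,0,3,1,0,0,1,0,0,1,0,2,0,1,0,1,0,1,2,0,0,2,0,1,0,1,1,1,1,0,0,1,0,0,1,0]
Step 10: insert cb at [9, 14, 39] -> counters=[1,0,0,2,0,2,0,0,3,2,0,0,1,0,1,1,0,2,0,1,0,1,0,1,2,0,0,2,0,1,0,1,1,1,1,0,0,1,0,1,1,0]
Step 11: insert hps at [21, 32, 39] -> counters=[1,0,0,2,0,2,0,0,3,2,0,0,1,0,1,1,0,2,0,1,0,2,0,1,2,0,0,2,0,1,0,1,2,1,1,0,0,1,0,2,1,0]
Step 12: insert pii at [0, 8, 17] -> counters=[2,0,0,2,0,2,0,0,4,2,0,0,1,0,1,1,0,3,0,1,0,2,0,1,2,0,0,2,0,1,0,1,2,1,1,0,0,1,0,2,1,0]
Step 13: insert bc at [27, 32, 33] -> counters=[2,0,0,2,0,2,0,0,4,2,0,0,1,0,1,1,0,3,0,1,0,2,0,1,2,0,0,3,0,1,0,1,3,2,1,0,0,1,0,2,1,0]
Step 14: insert bc at [27, 32, 33] -> counters=[2,0,0,2,0,2,0,0,4,2,0,0,1,0,1,1,0,3,0,1,0,2,0,1,2,0,0,4,0,1,0,1,4,3,1,0,0,1,0,2,1,0]
Query q: check counters[7]=0 counters[18]=0 counters[26]=0 -> no

Answer: no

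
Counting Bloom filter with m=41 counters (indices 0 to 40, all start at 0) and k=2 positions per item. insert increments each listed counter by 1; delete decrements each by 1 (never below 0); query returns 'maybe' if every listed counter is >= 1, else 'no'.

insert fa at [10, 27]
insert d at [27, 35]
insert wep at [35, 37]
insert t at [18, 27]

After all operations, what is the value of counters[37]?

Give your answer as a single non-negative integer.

Answer: 1

Derivation:
Step 1: insert fa at [10, 27] -> counters=[0,0,0,0,0,0,0,0,0,0,1,0,0,0,0,0,0,0,0,0,0,0,0,0,0,0,0,1,0,0,0,0,0,0,0,0,0,0,0,0,0]
Step 2: insert d at [27, 35] -> counters=[0,0,0,0,0,0,0,0,0,0,1,0,0,0,0,0,0,0,0,0,0,0,0,0,0,0,0,2,0,0,0,0,0,0,0,1,0,0,0,0,0]
Step 3: insert wep at [35, 37] -> counters=[0,0,0,0,0,0,0,0,0,0,1,0,0,0,0,0,0,0,0,0,0,0,0,0,0,0,0,2,0,0,0,0,0,0,0,2,0,1,0,0,0]
Step 4: insert t at [18, 27] -> counters=[0,0,0,0,0,0,0,0,0,0,1,0,0,0,0,0,0,0,1,0,0,0,0,0,0,0,0,3,0,0,0,0,0,0,0,2,0,1,0,0,0]
Final counters=[0,0,0,0,0,0,0,0,0,0,1,0,0,0,0,0,0,0,1,0,0,0,0,0,0,0,0,3,0,0,0,0,0,0,0,2,0,1,0,0,0] -> counters[37]=1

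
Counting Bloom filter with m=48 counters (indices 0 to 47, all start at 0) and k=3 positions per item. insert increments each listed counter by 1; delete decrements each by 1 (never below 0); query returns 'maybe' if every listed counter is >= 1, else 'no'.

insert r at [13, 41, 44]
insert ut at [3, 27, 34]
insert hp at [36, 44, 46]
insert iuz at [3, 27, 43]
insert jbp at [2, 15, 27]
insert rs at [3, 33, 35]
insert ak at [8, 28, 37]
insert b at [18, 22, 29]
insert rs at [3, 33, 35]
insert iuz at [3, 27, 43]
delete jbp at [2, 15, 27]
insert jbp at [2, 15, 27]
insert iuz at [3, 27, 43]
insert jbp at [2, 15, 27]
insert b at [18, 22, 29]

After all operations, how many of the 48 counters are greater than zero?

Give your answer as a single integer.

Step 1: insert r at [13, 41, 44] -> counters=[0,0,0,0,0,0,0,0,0,0,0,0,0,1,0,0,0,0,0,0,0,0,0,0,0,0,0,0,0,0,0,0,0,0,0,0,0,0,0,0,0,1,0,0,1,0,0,0]
Step 2: insert ut at [3, 27, 34] -> counters=[0,0,0,1,0,0,0,0,0,0,0,0,0,1,0,0,0,0,0,0,0,0,0,0,0,0,0,1,0,0,0,0,0,0,1,0,0,0,0,0,0,1,0,0,1,0,0,0]
Step 3: insert hp at [36, 44, 46] -> counters=[0,0,0,1,0,0,0,0,0,0,0,0,0,1,0,0,0,0,0,0,0,0,0,0,0,0,0,1,0,0,0,0,0,0,1,0,1,0,0,0,0,1,0,0,2,0,1,0]
Step 4: insert iuz at [3, 27, 43] -> counters=[0,0,0,2,0,0,0,0,0,0,0,0,0,1,0,0,0,0,0,0,0,0,0,0,0,0,0,2,0,0,0,0,0,0,1,0,1,0,0,0,0,1,0,1,2,0,1,0]
Step 5: insert jbp at [2, 15, 27] -> counters=[0,0,1,2,0,0,0,0,0,0,0,0,0,1,0,1,0,0,0,0,0,0,0,0,0,0,0,3,0,0,0,0,0,0,1,0,1,0,0,0,0,1,0,1,2,0,1,0]
Step 6: insert rs at [3, 33, 35] -> counters=[0,0,1,3,0,0,0,0,0,0,0,0,0,1,0,1,0,0,0,0,0,0,0,0,0,0,0,3,0,0,0,0,0,1,1,1,1,0,0,0,0,1,0,1,2,0,1,0]
Step 7: insert ak at [8, 28, 37] -> counters=[0,0,1,3,0,0,0,0,1,0,0,0,0,1,0,1,0,0,0,0,0,0,0,0,0,0,0,3,1,0,0,0,0,1,1,1,1,1,0,0,0,1,0,1,2,0,1,0]
Step 8: insert b at [18, 22, 29] -> counters=[0,0,1,3,0,0,0,0,1,0,0,0,0,1,0,1,0,0,1,0,0,0,1,0,0,0,0,3,1,1,0,0,0,1,1,1,1,1,0,0,0,1,0,1,2,0,1,0]
Step 9: insert rs at [3, 33, 35] -> counters=[0,0,1,4,0,0,0,0,1,0,0,0,0,1,0,1,0,0,1,0,0,0,1,0,0,0,0,3,1,1,0,0,0,2,1,2,1,1,0,0,0,1,0,1,2,0,1,0]
Step 10: insert iuz at [3, 27, 43] -> counters=[0,0,1,5,0,0,0,0,1,0,0,0,0,1,0,1,0,0,1,0,0,0,1,0,0,0,0,4,1,1,0,0,0,2,1,2,1,1,0,0,0,1,0,2,2,0,1,0]
Step 11: delete jbp at [2, 15, 27] -> counters=[0,0,0,5,0,0,0,0,1,0,0,0,0,1,0,0,0,0,1,0,0,0,1,0,0,0,0,3,1,1,0,0,0,2,1,2,1,1,0,0,0,1,0,2,2,0,1,0]
Step 12: insert jbp at [2, 15, 27] -> counters=[0,0,1,5,0,0,0,0,1,0,0,0,0,1,0,1,0,0,1,0,0,0,1,0,0,0,0,4,1,1,0,0,0,2,1,2,1,1,0,0,0,1,0,2,2,0,1,0]
Step 13: insert iuz at [3, 27, 43] -> counters=[0,0,1,6,0,0,0,0,1,0,0,0,0,1,0,1,0,0,1,0,0,0,1,0,0,0,0,5,1,1,0,0,0,2,1,2,1,1,0,0,0,1,0,3,2,0,1,0]
Step 14: insert jbp at [2, 15, 27] -> counters=[0,0,2,6,0,0,0,0,1,0,0,0,0,1,0,2,0,0,1,0,0,0,1,0,0,0,0,6,1,1,0,0,0,2,1,2,1,1,0,0,0,1,0,3,2,0,1,0]
Step 15: insert b at [18, 22, 29] -> counters=[0,0,2,6,0,0,0,0,1,0,0,0,0,1,0,2,0,0,2,0,0,0,2,0,0,0,0,6,1,2,0,0,0,2,1,2,1,1,0,0,0,1,0,3,2,0,1,0]
Final counters=[0,0,2,6,0,0,0,0,1,0,0,0,0,1,0,2,0,0,2,0,0,0,2,0,0,0,0,6,1,2,0,0,0,2,1,2,1,1,0,0,0,1,0,3,2,0,1,0] -> 19 nonzero

Answer: 19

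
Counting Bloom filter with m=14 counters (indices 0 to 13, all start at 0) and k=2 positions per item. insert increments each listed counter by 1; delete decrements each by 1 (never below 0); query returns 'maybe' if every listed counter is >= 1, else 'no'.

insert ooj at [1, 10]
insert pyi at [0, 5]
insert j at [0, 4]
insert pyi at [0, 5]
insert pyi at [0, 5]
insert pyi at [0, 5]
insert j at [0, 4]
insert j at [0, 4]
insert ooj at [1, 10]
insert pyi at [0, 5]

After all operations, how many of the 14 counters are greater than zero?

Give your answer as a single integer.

Answer: 5

Derivation:
Step 1: insert ooj at [1, 10] -> counters=[0,1,0,0,0,0,0,0,0,0,1,0,0,0]
Step 2: insert pyi at [0, 5] -> counters=[1,1,0,0,0,1,0,0,0,0,1,0,0,0]
Step 3: insert j at [0, 4] -> counters=[2,1,0,0,1,1,0,0,0,0,1,0,0,0]
Step 4: insert pyi at [0, 5] -> counters=[3,1,0,0,1,2,0,0,0,0,1,0,0,0]
Step 5: insert pyi at [0, 5] -> counters=[4,1,0,0,1,3,0,0,0,0,1,0,0,0]
Step 6: insert pyi at [0, 5] -> counters=[5,1,0,0,1,4,0,0,0,0,1,0,0,0]
Step 7: insert j at [0, 4] -> counters=[6,1,0,0,2,4,0,0,0,0,1,0,0,0]
Step 8: insert j at [0, 4] -> counters=[7,1,0,0,3,4,0,0,0,0,1,0,0,0]
Step 9: insert ooj at [1, 10] -> counters=[7,2,0,0,3,4,0,0,0,0,2,0,0,0]
Step 10: insert pyi at [0, 5] -> counters=[8,2,0,0,3,5,0,0,0,0,2,0,0,0]
Final counters=[8,2,0,0,3,5,0,0,0,0,2,0,0,0] -> 5 nonzero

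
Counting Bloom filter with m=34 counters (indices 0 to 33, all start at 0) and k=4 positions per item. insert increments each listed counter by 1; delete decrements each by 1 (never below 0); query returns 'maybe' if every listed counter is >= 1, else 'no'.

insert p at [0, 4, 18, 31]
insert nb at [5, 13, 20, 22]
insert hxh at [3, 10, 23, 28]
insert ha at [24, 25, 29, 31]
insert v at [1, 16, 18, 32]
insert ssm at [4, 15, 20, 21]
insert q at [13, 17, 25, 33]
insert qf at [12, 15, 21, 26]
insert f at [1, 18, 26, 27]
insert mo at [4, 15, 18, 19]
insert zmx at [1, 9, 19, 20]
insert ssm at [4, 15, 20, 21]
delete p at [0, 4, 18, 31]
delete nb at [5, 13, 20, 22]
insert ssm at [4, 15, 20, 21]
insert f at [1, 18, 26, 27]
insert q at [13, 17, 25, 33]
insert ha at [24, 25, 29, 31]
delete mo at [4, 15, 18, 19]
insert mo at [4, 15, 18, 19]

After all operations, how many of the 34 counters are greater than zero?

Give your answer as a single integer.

Step 1: insert p at [0, 4, 18, 31] -> counters=[1,0,0,0,1,0,0,0,0,0,0,0,0,0,0,0,0,0,1,0,0,0,0,0,0,0,0,0,0,0,0,1,0,0]
Step 2: insert nb at [5, 13, 20, 22] -> counters=[1,0,0,0,1,1,0,0,0,0,0,0,0,1,0,0,0,0,1,0,1,0,1,0,0,0,0,0,0,0,0,1,0,0]
Step 3: insert hxh at [3, 10, 23, 28] -> counters=[1,0,0,1,1,1,0,0,0,0,1,0,0,1,0,0,0,0,1,0,1,0,1,1,0,0,0,0,1,0,0,1,0,0]
Step 4: insert ha at [24, 25, 29, 31] -> counters=[1,0,0,1,1,1,0,0,0,0,1,0,0,1,0,0,0,0,1,0,1,0,1,1,1,1,0,0,1,1,0,2,0,0]
Step 5: insert v at [1, 16, 18, 32] -> counters=[1,1,0,1,1,1,0,0,0,0,1,0,0,1,0,0,1,0,2,0,1,0,1,1,1,1,0,0,1,1,0,2,1,0]
Step 6: insert ssm at [4, 15, 20, 21] -> counters=[1,1,0,1,2,1,0,0,0,0,1,0,0,1,0,1,1,0,2,0,2,1,1,1,1,1,0,0,1,1,0,2,1,0]
Step 7: insert q at [13, 17, 25, 33] -> counters=[1,1,0,1,2,1,0,0,0,0,1,0,0,2,0,1,1,1,2,0,2,1,1,1,1,2,0,0,1,1,0,2,1,1]
Step 8: insert qf at [12, 15, 21, 26] -> counters=[1,1,0,1,2,1,0,0,0,0,1,0,1,2,0,2,1,1,2,0,2,2,1,1,1,2,1,0,1,1,0,2,1,1]
Step 9: insert f at [1, 18, 26, 27] -> counters=[1,2,0,1,2,1,0,0,0,0,1,0,1,2,0,2,1,1,3,0,2,2,1,1,1,2,2,1,1,1,0,2,1,1]
Step 10: insert mo at [4, 15, 18, 19] -> counters=[1,2,0,1,3,1,0,0,0,0,1,0,1,2,0,3,1,1,4,1,2,2,1,1,1,2,2,1,1,1,0,2,1,1]
Step 11: insert zmx at [1, 9, 19, 20] -> counters=[1,3,0,1,3,1,0,0,0,1,1,0,1,2,0,3,1,1,4,2,3,2,1,1,1,2,2,1,1,1,0,2,1,1]
Step 12: insert ssm at [4, 15, 20, 21] -> counters=[1,3,0,1,4,1,0,0,0,1,1,0,1,2,0,4,1,1,4,2,4,3,1,1,1,2,2,1,1,1,0,2,1,1]
Step 13: delete p at [0, 4, 18, 31] -> counters=[0,3,0,1,3,1,0,0,0,1,1,0,1,2,0,4,1,1,3,2,4,3,1,1,1,2,2,1,1,1,0,1,1,1]
Step 14: delete nb at [5, 13, 20, 22] -> counters=[0,3,0,1,3,0,0,0,0,1,1,0,1,1,0,4,1,1,3,2,3,3,0,1,1,2,2,1,1,1,0,1,1,1]
Step 15: insert ssm at [4, 15, 20, 21] -> counters=[0,3,0,1,4,0,0,0,0,1,1,0,1,1,0,5,1,1,3,2,4,4,0,1,1,2,2,1,1,1,0,1,1,1]
Step 16: insert f at [1, 18, 26, 27] -> counters=[0,4,0,1,4,0,0,0,0,1,1,0,1,1,0,5,1,1,4,2,4,4,0,1,1,2,3,2,1,1,0,1,1,1]
Step 17: insert q at [13, 17, 25, 33] -> counters=[0,4,0,1,4,0,0,0,0,1,1,0,1,2,0,5,1,2,4,2,4,4,0,1,1,3,3,2,1,1,0,1,1,2]
Step 18: insert ha at [24, 25, 29, 31] -> counters=[0,4,0,1,4,0,0,0,0,1,1,0,1,2,0,5,1,2,4,2,4,4,0,1,2,4,3,2,1,2,0,2,1,2]
Step 19: delete mo at [4, 15, 18, 19] -> counters=[0,4,0,1,3,0,0,0,0,1,1,0,1,2,0,4,1,2,3,1,4,4,0,1,2,4,3,2,1,2,0,2,1,2]
Step 20: insert mo at [4, 15, 18, 19] -> counters=[0,4,0,1,4,0,0,0,0,1,1,0,1,2,0,5,1,2,4,2,4,4,0,1,2,4,3,2,1,2,0,2,1,2]
Final counters=[0,4,0,1,4,0,0,0,0,1,1,0,1,2,0,5,1,2,4,2,4,4,0,1,2,4,3,2,1,2,0,2,1,2] -> 24 nonzero

Answer: 24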